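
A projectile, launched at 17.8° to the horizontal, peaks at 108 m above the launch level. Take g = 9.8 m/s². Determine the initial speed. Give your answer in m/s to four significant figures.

150.5 m/s

At the peak v_y = 0, so v_y0 = √(2gH) = √(2 × 9.80 × 108) = 46.01 m/s.
v_y0 = v₀ sin θ ⇒ v₀ = 46.01 / sin 17.8° = 150.5 m/s.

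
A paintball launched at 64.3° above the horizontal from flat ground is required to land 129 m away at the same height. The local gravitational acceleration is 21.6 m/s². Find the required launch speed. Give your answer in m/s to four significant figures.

On level ground R = v₀² sin 2θ / g ⇒ v₀ = √(gR / sin 2θ).
v₀ = √(21.6 × 129 / sin 128.6°) = √(2786 / 0.7815) = √3565.4 = 59.71 m/s.

59.71 m/s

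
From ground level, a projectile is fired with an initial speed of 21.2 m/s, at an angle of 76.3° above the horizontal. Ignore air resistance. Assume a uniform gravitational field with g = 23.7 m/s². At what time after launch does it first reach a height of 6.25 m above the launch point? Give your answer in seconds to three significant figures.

Components: vₓ = 21.20 cos 76.3° = 5.021 m/s, v_y0 = 21.20 sin 76.3° = 20.60 m/s.
Set y = v_y0 t − ½ g t² = 6.25: 11.85 t² − 20.60 t + 6.25 = 0.
t = [20.60 ± √(20.60² − 2·23.7·6.25)] / 23.7 = (20.60 ± 11.31) / 23.7, so t = 0.3917 s or t = 1.346 s.
The first (ascending) time is 0.3917 s.

0.392 s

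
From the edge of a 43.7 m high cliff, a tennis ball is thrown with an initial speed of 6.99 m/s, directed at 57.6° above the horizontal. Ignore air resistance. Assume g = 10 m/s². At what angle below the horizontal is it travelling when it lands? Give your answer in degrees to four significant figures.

82.92°

vₓ = 6.990 cos 57.6° = 3.745 m/s; v_y0 = 6.990 sin 57.6° = 5.902 m/s.
The projectile lands when y = 43.7 + (5.902) t − ½·10.0·t² = 0. Positive root: t = (5.902 + √(5.902² + 2·10.0·43.7)) / 10.0 = (5.902 + 30.15) / 10.0 = 3.605 s.
At impact: v_y = v_y0 − g t = −30.15 m/s; vₓ = 3.745 m/s.
Angle below horizontal: arctan(|v_y|/vₓ) = arctan(30.15/3.745) = 82.92°.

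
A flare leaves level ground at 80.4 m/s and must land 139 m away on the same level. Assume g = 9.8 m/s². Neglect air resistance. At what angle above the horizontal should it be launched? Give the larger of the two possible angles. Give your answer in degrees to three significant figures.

83.9°

From R = (v₀²/g) sin 2θ: sin 2θ = 9.80 × 139 / 6464.2 = 0.2107.
2θ = 12.17° or 180° − 12.17° = 167.8°, so θ = 6.083° or 83.92°.
The larger angle is 83.92°.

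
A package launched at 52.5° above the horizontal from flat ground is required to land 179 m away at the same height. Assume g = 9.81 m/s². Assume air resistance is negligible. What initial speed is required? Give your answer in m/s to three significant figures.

42.6 m/s

On level ground R = v₀² sin 2θ / g ⇒ v₀ = √(gR / sin 2θ).
v₀ = √(9.81 × 179 / sin 105.0°) = √(1756 / 0.9659) = √1817.9 = 42.64 m/s.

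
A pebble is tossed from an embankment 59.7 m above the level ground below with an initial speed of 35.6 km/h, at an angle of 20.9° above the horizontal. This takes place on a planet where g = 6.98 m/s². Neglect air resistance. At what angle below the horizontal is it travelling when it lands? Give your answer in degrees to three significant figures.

Convert: 35.6 km/h = 35.6/3.6 = 9.889 m/s.
vₓ = 9.889 cos 20.9° = 9.238 m/s; v_y0 = 9.889 sin 20.9° = 3.528 m/s.
With up positive and y = 0 at the ground: y(t) = 59.7 + (3.528) t − 3.490 t². Setting y = 0 and taking the positive root: t = [3.528 + √(3.528² + 2·6.98·59.7)] / 6.98 = (3.528 + 29.08) / 6.98 = 4.672 s.
At impact: v_y = v_y0 − g t = −29.08 m/s; vₓ = 9.238 m/s.
Angle below horizontal: arctan(|v_y|/vₓ) = arctan(29.08/9.238) = 72.38°.

72.4°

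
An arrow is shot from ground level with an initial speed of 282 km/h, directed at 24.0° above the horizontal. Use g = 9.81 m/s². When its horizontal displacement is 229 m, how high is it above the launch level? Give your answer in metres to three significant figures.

Convert: 282 km/h = 282/3.6 = 78.33 m/s.
Resolve: vₓ = 78.33 cos 24.0° = 71.56 m/s and v_y0 = 78.33 sin 24.0° = 31.86 m/s.
At x = 229 m, t = x/vₓ = 229/71.56 = 3.200 s.
Height: y = v_y0 t − ½ g t² = 31.86 × 3.200 − 4.905 × 3.200² = 102.0 − 50.23 = 51.73 m.

51.7 m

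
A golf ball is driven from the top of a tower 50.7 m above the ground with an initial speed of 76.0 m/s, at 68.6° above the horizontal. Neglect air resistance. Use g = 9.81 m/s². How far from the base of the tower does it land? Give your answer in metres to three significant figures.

Horizontal component vₓ = 76.00 cos 68.6° = 27.73 m/s; vertical v_y0 = 76.00 sin 68.6° = 70.76 m/s.
The projectile lands when y = 50.7 + (70.76) t − ½·9.81·t² = 0. Positive root: t = (70.76 + √(70.76² + 2·9.81·50.7)) / 9.81 = (70.76 + 77.47) / 9.81 = 15.11 s.
Horizontal distance: R = vₓ t = 27.73 × 15.11 = 419.0 m.

419 m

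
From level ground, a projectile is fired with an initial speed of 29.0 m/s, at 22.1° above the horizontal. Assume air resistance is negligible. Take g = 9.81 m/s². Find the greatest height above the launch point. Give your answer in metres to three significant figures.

Components: vₓ = 29.00 cos 22.1° = 26.87 m/s, v_y0 = 29.00 sin 22.1° = 10.91 m/s.
Maximum height: H = v_y0² / (2g) = 10.91² / (2 × 9.81) = 6.067 m.

6.07 m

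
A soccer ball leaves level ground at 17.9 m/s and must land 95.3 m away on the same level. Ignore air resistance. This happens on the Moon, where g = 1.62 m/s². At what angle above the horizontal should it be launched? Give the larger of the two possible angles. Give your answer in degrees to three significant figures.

75.6°

R = v₀² sin 2θ / g gives sin 2θ = gR/v₀² = 1.62·95.3/17.9² = 0.4818.
2θ = 28.81° or 180° − 28.81° = 151.2°, so θ = 14.40° or 75.60°.
The larger angle is 75.60°.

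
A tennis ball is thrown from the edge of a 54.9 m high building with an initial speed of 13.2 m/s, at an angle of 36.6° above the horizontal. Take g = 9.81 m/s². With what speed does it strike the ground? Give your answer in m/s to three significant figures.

Horizontal component vₓ = 13.20 cos 36.6° = 10.60 m/s; vertical v_y0 = 13.20 sin 36.6° = 7.870 m/s.
The projectile lands when y = 54.9 + (7.870) t − ½·9.81·t² = 0. Positive root: t = (7.870 + √(7.870² + 2·9.81·54.9)) / 9.81 = (7.870 + 33.75) / 9.81 = 4.243 s.
Vertical velocity at impact: v_y = v_y0 − g t = 7.870 − 9.81 × 4.243 = −33.75 m/s.
Speed: |v| = √(vₓ² + v_y²) = √(10.60² + 33.75²) = 35.37 m/s.

35.4 m/s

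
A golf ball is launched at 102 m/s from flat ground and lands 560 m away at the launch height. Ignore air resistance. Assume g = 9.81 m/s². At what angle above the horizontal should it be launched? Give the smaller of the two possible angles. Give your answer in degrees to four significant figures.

15.94°

Level-ground range R = v₀² sin(2θ)/g ⇒ sin(2θ) = gR/v₀² = 9.81 × 560 / 102² = 0.5280.
2θ = 31.87° or 180° − 31.87° = 148.1°, so θ = 15.94° or 74.06°.
The smaller angle is 15.94°.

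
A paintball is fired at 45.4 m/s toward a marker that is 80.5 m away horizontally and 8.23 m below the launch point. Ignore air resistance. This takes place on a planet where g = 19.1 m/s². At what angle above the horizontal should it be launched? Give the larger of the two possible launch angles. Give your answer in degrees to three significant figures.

Trajectory: y = x tanθ − g x² (1 + tan²θ)/(2v₀²). With x = 80.5, y = −8.23, v₀ = 45.4, g = 19.1:
30.03 tan²θ − 80.5 tanθ + (21.80) = 0.
tanθ = [80.5 ± √(80.5² − 4 × 30.03 × (21.80))] / (2 × 30.03) = (80.5 ± 62.15) / 60.05, giving tanθ = 0.3056 or 2.376.
θ = 16.99° or 67.17°; the larger is 67.17°.

67.2°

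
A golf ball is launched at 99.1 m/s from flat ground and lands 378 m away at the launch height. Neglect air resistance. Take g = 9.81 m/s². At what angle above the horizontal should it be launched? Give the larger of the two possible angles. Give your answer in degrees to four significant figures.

Level-ground range R = v₀² sin(2θ)/g ⇒ sin(2θ) = gR/v₀² = 9.81 × 378 / 99.1² = 0.3776.
2θ = 22.18° or 180° − 22.18° = 157.8°, so θ = 11.09° or 78.91°.
The larger angle is 78.91°.

78.91°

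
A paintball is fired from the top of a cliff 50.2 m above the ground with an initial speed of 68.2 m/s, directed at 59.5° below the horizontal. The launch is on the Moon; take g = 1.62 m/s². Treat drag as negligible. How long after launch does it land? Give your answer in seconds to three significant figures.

0.844 s

vₓ = 68.20 cos 59.5° = 34.61 m/s; v_y0 = −58.76 m/s (downward).
With up positive and y = 0 at the ground: y(t) = 50.2 + (−58.76) t − 0.8100 t². Setting y = 0 and taking the positive root: t = [−58.76 + √(58.76² + 2·1.62·50.2)] / 1.62 = (−58.76 + 60.13) / 1.62 = 0.8444 s.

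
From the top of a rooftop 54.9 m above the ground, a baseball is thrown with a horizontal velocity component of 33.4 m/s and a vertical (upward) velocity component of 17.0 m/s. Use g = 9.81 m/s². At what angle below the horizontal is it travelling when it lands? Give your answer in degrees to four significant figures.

The projectile lands when y = 54.9 + (17.00) t − ½·9.81·t² = 0. Positive root: t = (17.00 + √(17.00² + 2·9.81·54.9)) / 9.81 = (17.00 + 36.96) / 9.81 = 5.501 s.
At impact: v_y = v_y0 − g t = −36.96 m/s; vₓ = 33.40 m/s.
Angle below horizontal: arctan(|v_y|/vₓ) = arctan(36.96/33.40) = 47.90°.

47.90°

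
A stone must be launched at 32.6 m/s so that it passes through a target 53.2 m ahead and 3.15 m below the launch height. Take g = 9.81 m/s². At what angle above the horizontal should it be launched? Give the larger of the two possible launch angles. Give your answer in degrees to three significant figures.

75.5°

Trajectory: y = x tanθ − g x² (1 + tan²θ)/(2v₀²). With x = 53.2, y = −3.15, v₀ = 32.6, g = 9.81:
13.06 tan²θ − 53.2 tanθ + (9.913) = 0.
tanθ = [53.2 ± √(53.2² − 4 × 13.06 × (9.913))] / (2 × 13.06) = (53.2 ± 48.09) / 26.13, giving tanθ = 0.1957 or 3.877.
θ = 11.07° or 75.54°; the larger is 75.54°.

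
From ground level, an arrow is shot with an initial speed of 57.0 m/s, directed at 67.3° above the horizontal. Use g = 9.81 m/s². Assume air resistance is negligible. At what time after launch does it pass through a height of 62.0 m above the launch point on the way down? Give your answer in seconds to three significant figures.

9.37 s

vₓ = 57.00 cos 67.3° = 22.00 m/s; v_y0 = 57.00 sin 67.3° = 52.58 m/s.
Set y = v_y0 t − ½ g t² = 62.0: 4.905 t² − 52.58 t + 62.0 = 0.
Quadratic formula: t = (52.58 ± √1548.7) / 9.81 = (52.58 ± 39.35) / 9.81 → t = 1.349 s or 9.372 s.
The descending-branch root is 9.372 s.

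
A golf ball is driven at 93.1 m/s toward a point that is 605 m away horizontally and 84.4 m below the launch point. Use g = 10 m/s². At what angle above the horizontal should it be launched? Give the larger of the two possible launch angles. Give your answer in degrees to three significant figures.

Trajectory: y = x tanθ − g x² (1 + tan²θ)/(2v₀²). With x = 605, y = −84.4, v₀ = 93.1, g = 10.0:
211.1 tan²θ − 605 tanθ + (126.7) = 0.
tanθ = [605 ± √(605² − 4 × 211.1 × (126.7))] / (2 × 211.1) = (605 ± 508.9) / 422.3, giving tanθ = 0.2276 or 2.638.
θ = 12.82° or 69.24°; the larger is 69.24°.

69.2°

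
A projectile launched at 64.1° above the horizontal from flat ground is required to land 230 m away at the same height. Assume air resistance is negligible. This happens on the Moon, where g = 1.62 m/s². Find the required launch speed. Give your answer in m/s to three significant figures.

Level-ground range: R = v₀² sin(2θ)/g, so v₀ = √(gR / sin 2θ).
v₀ = √(1.62 × 230 / sin 128.2°) = √(372.6 / 0.7859) = √474.13 = 21.77 m/s.

21.8 m/s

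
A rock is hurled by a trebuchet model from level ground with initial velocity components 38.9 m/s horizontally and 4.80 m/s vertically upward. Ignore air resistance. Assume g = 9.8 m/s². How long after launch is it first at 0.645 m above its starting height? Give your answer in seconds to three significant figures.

Require v_y0 t − ½ g t² = 0.645, i.e. 4.900 t² − 4.800 t + 0.645 = 0.
t = [4.800 ± √(4.800² − 2·9.80·0.645)] / 9.80 = (4.800 ± 3.225) / 9.80, so t = 0.1608 s or t = 0.8188 s.
The first (ascending) time is 0.1608 s.

0.161 s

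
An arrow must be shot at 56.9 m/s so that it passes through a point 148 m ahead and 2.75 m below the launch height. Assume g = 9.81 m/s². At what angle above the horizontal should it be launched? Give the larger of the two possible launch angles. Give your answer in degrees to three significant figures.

Trajectory: y = x tanθ − g x² (1 + tan²θ)/(2v₀²). With x = 148, y = −2.75, v₀ = 56.9, g = 9.81:
33.18 tan²θ − 148 tanθ + (30.43) = 0.
tanθ = [148 ± √(148² − 4 × 33.18 × (30.43))] / (2 × 33.18) = (148 ± 133.7) / 66.37, giving tanθ = 0.2161 or 4.244.
θ = 12.19° or 76.74°; the larger is 76.74°.

76.7°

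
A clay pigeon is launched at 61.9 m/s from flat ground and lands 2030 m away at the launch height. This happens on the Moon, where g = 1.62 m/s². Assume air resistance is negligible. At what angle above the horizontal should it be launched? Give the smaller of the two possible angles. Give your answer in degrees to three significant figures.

29.6°

R = v₀² sin 2θ / g gives sin 2θ = gR/v₀² = 1.62·2030/61.9² = 0.8583.
2θ = 59.12° or 180° − 59.12° = 120.9°, so θ = 29.56° or 60.44°.
The smaller angle is 29.56°.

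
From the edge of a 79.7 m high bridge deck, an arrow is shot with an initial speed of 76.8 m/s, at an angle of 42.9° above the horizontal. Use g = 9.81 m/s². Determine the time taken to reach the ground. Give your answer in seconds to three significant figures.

12.0 s

Resolve: vₓ = 76.80 cos 42.9° = 56.26 m/s and v_y0 = 76.80 sin 42.9° = 52.28 m/s.
Vertical motion (up positive, ground at y = 0): 4.905 t² − (52.28) t − 79.7 = 0, so t = (52.28 + √(52.28² + 2·9.81·79.7)) / 9.81 = (52.28 + 65.55) / 9.81 = 12.01 s.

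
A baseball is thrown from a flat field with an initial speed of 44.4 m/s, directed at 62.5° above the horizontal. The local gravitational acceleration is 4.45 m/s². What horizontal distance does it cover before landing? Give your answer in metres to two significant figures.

Resolve: vₓ = 44.40 cos 62.5° = 20.50 m/s and v_y0 = 44.40 sin 62.5° = 39.38 m/s.
Flight time T = 2 v_y0 / g = 17.70 s.
Horizontal distance R = vₓ T = 20.50 × 17.70 = 362.9 m.

360 m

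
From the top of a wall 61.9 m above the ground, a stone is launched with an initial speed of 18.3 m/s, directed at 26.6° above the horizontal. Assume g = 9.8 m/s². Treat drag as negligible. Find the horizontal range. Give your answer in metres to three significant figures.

73.4 m

Components: vₓ = 18.30 cos 26.6° = 16.36 m/s, v_y0 = 18.30 sin 26.6° = 8.194 m/s.
With up positive and y = 0 at the ground: y(t) = 61.9 + (8.194) t − 4.900 t². Setting y = 0 and taking the positive root: t = [8.194 + √(8.194² + 2·9.80·61.9)] / 9.80 = (8.194 + 35.78) / 9.80 = 4.487 s.
Horizontal distance: R = vₓ t = 16.36 × 4.487 = 73.43 m.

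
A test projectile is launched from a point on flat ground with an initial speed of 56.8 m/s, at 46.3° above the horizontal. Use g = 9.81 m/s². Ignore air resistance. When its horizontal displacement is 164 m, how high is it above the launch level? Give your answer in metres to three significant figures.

85.9 m

vₓ = 56.80 cos 46.3° = 39.24 m/s; v_y0 = 56.80 sin 46.3° = 41.06 m/s.
Time to reach x = 164 m: t = x/vₓ = 164/39.24 = 4.179 s.
Height: y = v_y0 t − ½ g t² = 41.06 × 4.179 − 4.905 × 4.179² = 171.6 − 85.67 = 85.95 m.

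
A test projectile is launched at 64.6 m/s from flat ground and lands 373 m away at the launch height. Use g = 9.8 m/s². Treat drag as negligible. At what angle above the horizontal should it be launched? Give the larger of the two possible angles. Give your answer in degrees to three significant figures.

59.4°

R = v₀² sin 2θ / g gives sin 2θ = gR/v₀² = 9.80·373/64.6² = 0.8759.
2θ = 61.16° or 180° − 61.16° = 118.8°, so θ = 30.58° or 59.42°.
The larger angle is 59.42°.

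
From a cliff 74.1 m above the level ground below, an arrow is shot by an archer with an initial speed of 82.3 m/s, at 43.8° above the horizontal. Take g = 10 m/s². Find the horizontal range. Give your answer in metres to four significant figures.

Components: vₓ = 82.30 cos 43.8° = 59.40 m/s, v_y0 = 82.30 sin 43.8° = 56.96 m/s.
Vertical motion (up positive, ground at y = 0): 5.000 t² − (56.96) t − 74.1 = 0, so t = (56.96 + √(56.96² + 2·10.0·74.1)) / 10.0 = (56.96 + 68.75) / 10.0 = 12.57 s.
Horizontal distance: R = vₓ t = 59.40 × 12.57 = 746.8 m.

746.8 m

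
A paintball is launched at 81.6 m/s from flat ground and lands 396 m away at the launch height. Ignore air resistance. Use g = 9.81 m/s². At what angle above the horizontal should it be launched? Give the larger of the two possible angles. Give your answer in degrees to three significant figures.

72.2°

R = v₀² sin 2θ / g gives sin 2θ = gR/v₀² = 9.81·396/81.6² = 0.5834.
2θ = 35.69° or 180° − 35.69° = 144.3°, so θ = 17.85° or 72.15°.
The larger angle is 72.15°.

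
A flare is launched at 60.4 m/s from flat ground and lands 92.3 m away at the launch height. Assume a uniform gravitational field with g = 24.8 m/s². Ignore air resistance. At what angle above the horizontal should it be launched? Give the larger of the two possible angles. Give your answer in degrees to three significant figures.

70.6°

R = v₀² sin 2θ / g gives sin 2θ = gR/v₀² = 24.8·92.3/60.4² = 0.6275.
2θ = 38.86° or 180° − 38.86° = 141.1°, so θ = 19.43° or 70.57°.
The larger angle is 70.57°.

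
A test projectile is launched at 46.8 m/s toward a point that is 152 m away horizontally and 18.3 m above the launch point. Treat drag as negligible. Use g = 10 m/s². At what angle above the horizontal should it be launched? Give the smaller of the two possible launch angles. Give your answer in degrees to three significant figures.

30.4°

Trajectory: y = x tanθ − g x² (1 + tan²θ)/(2v₀²). With x = 152, y = 18.3, v₀ = 46.8, g = 10.0:
52.74 tan²θ − 152 tanθ + (71.04) = 0.
tanθ = [152 ± √(152² − 4 × 52.74 × (71.04))] / (2 × 52.74) = (152 ± 90.09) / 105.5, giving tanθ = 0.5869 or 2.295.
θ = 30.41° or 66.46°; the smaller is 30.41°.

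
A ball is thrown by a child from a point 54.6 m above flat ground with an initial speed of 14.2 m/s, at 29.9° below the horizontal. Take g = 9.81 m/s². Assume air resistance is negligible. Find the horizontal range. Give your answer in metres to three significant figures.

33.1 m

Resolve: vₓ = 14.20 cos 29.9° = 12.31 m/s and v_y0 = −7.079 m/s (downward).
With up positive and y = 0 at the ground: y(t) = 54.6 + (−7.079) t − 4.905 t². Setting y = 0 and taking the positive root: t = [−7.079 + √(7.079² + 2·9.81·54.6)] / 9.81 = (−7.079 + 33.49) / 9.81 = 2.692 s.
Horizontal distance: R = vₓ t = 12.31 × 2.692 = 33.14 m.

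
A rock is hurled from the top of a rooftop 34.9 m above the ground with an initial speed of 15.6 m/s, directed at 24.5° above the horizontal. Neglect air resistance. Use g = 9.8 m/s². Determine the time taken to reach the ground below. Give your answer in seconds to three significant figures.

vₓ = 15.60 cos 24.5° = 14.20 m/s; v_y0 = 15.60 sin 24.5° = 6.469 m/s.
The projectile lands when y = 34.9 + (6.469) t − ½·9.80·t² = 0. Positive root: t = (6.469 + √(6.469² + 2·9.80·34.9)) / 9.80 = (6.469 + 26.94) / 9.80 = 3.409 s.

3.41 s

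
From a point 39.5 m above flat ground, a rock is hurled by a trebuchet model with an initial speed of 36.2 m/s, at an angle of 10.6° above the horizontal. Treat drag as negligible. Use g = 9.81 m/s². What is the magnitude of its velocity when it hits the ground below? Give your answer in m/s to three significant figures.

Horizontal component vₓ = 36.20 cos 10.6° = 35.58 m/s; vertical v_y0 = 36.20 sin 10.6° = 6.659 m/s.
Vertical motion (up positive, ground at y = 0): 4.905 t² − (6.659) t − 39.5 = 0, so t = (6.659 + √(6.659² + 2·9.81·39.5)) / 9.81 = (6.659 + 28.62) / 9.81 = 3.597 s.
Vertical velocity at impact: v_y = v_y0 − g t = 6.659 − 9.81 × 3.597 = −28.62 m/s.
Speed: |v| = √(vₓ² + v_y²) = √(35.58² + 28.62²) = 45.67 m/s.

45.7 m/s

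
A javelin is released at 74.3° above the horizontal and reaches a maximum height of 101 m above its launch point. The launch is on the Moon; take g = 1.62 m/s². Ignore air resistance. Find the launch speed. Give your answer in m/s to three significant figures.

At the peak v_y = 0, so v_y0 = √(2gH) = √(2 × 1.62 × 101) = 18.09 m/s.
v_y0 = v₀ sin θ ⇒ v₀ = 18.09 / sin 74.3° = 18.79 m/s.

18.8 m/s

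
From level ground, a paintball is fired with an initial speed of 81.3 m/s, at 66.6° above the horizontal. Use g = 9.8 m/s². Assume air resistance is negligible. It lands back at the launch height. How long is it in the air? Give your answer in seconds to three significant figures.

Resolve: vₓ = 81.30 cos 66.6° = 32.29 m/s and v_y0 = 81.30 sin 66.6° = 74.61 m/s.
Landing at launch height ⇒ T = 2 v_y0 / g = 2 × 74.61 / 9.80 = 15.23 s.

15.2 s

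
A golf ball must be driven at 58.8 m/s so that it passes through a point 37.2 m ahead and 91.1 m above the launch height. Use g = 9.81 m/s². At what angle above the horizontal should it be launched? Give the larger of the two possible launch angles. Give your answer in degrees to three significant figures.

86.4°

Trajectory: y = x tanθ − g x² (1 + tan²θ)/(2v₀²). With x = 37.2, y = 91.1, v₀ = 58.8, g = 9.81:
1.963 tan²θ − 37.2 tanθ + (93.06) = 0.
tanθ = [37.2 ± √(37.2² − 4 × 1.963 × (93.06))] / (2 × 1.963) = (37.2 ± 25.55) / 3.926, giving tanθ = 2.966 or 15.98.
θ = 71.37° or 86.42°; the larger is 86.42°.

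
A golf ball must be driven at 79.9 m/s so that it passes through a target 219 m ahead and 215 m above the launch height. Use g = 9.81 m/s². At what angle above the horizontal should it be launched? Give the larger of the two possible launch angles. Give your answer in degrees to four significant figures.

77.15°

Trajectory: y = x tanθ − g x² (1 + tan²θ)/(2v₀²). With x = 219, y = 215, v₀ = 79.9, g = 9.81:
36.85 tan²θ − 219 tanθ + (251.8) = 0.
tanθ = [219 ± √(219² − 4 × 36.85 × (251.8))] / (2 × 36.85) = (219 ± 104.1) / 73.70, giving tanθ = 1.559 or 4.384.
θ = 57.32° or 77.15°; the larger is 77.15°.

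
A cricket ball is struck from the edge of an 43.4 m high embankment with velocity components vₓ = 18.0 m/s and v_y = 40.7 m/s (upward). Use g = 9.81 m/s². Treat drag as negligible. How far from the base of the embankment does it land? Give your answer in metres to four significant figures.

The projectile lands when y = 43.4 + (40.70) t − ½·9.81·t² = 0. Positive root: t = (40.70 + √(40.70² + 2·9.81·43.4)) / 9.81 = (40.70 + 50.08) / 9.81 = 9.254 s.
Horizontal distance: R = vₓ t = 18.00 × 9.254 = 166.6 m.

166.6 m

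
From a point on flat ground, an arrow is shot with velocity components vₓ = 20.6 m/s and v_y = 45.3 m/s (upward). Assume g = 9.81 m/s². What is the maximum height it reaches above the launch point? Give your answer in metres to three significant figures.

105 m

At the apex v_y = 0, so H = v_y0²/(2g) = 45.30²/19.62 = 104.6 m.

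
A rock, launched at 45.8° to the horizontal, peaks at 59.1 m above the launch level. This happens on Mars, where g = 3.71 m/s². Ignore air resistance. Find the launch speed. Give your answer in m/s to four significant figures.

At the peak v_y = 0, so v_y0 = √(2gH) = √(2 × 3.71 × 59.1) = 20.94 m/s.
v_y0 = v₀ sin θ ⇒ v₀ = 20.94 / sin 45.8° = 29.21 m/s.

29.21 m/s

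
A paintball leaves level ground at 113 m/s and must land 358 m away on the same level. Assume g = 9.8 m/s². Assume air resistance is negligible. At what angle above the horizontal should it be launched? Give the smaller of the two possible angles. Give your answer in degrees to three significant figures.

Level-ground range R = v₀² sin(2θ)/g ⇒ sin(2θ) = gR/v₀² = 9.80 × 358 / 113² = 0.2748.
2θ = 15.95° or 180° − 15.95° = 164.1°, so θ = 7.974° or 82.03°.
The smaller angle is 7.974°.

7.97°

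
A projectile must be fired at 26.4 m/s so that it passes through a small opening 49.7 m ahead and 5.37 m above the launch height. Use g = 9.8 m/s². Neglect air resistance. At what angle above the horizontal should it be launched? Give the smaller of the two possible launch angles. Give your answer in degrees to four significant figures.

29.75°

Trajectory: y = x tanθ − g x² (1 + tan²θ)/(2v₀²). With x = 49.7, y = 5.37, v₀ = 26.4, g = 9.80:
17.37 tan²θ − 49.7 tanθ + (22.74) = 0.
tanθ = [49.7 ± √(49.7² − 4 × 17.37 × (22.74))] / (2 × 17.37) = (49.7 ± 29.85) / 34.73, giving tanθ = 0.5716 or 2.290.
θ = 29.75° or 66.41°; the smaller is 29.75°.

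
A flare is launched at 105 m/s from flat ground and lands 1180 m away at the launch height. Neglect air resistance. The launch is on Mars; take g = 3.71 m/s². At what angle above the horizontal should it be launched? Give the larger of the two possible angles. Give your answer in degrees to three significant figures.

Level-ground range R = v₀² sin(2θ)/g ⇒ sin(2θ) = gR/v₀² = 3.71 × 1180 / 105² = 0.3971.
2θ = 23.40° or 180° − 23.40° = 156.6°, so θ = 11.70° or 78.30°.
The larger angle is 78.30°.

78.3°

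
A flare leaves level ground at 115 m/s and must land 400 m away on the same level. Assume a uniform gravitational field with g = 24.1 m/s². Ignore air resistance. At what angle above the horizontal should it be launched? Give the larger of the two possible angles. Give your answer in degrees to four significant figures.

Level-ground range R = v₀² sin(2θ)/g ⇒ sin(2θ) = gR/v₀² = 24.1 × 400 / 115² = 0.7289.
2θ = 46.80° or 180° − 46.80° = 133.2°, so θ = 23.40° or 66.60°.
The larger angle is 66.60°.

66.60°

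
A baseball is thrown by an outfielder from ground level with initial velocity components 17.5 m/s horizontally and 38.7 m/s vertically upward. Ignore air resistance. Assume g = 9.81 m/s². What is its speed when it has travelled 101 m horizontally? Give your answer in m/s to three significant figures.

25.0 m/s

x = vₓ t ⇒ t = 101/17.50 = 5.771 s.
Vertical velocity there: v_y = v_y0 − g t = 38.70 − 9.81 × 5.771 = −17.92 m/s.
Speed: √(vₓ² + v_y²) = √(17.50² + 17.92²) = 25.05 m/s.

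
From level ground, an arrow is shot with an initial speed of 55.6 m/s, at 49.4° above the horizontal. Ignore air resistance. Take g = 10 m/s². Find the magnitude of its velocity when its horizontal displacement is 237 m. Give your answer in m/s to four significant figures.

43.03 m/s

Horizontal component vₓ = 55.60 cos 49.4° = 36.18 m/s; vertical v_y0 = 55.60 sin 49.4° = 42.22 m/s.
Time to reach x = 237 m: t = x/vₓ = 237/36.18 = 6.550 s.
Vertical velocity there: v_y = v_y0 − g t = 42.22 − 10.0 × 6.550 = −23.28 m/s.
Speed: √(vₓ² + v_y²) = √(36.18² + 23.28²) = 43.03 m/s.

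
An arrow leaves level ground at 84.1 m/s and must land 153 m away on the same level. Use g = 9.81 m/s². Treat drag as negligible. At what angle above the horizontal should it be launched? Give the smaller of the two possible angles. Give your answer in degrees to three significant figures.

Level-ground range R = v₀² sin(2θ)/g ⇒ sin(2θ) = gR/v₀² = 9.81 × 153 / 84.1² = 0.2122.
2θ = 12.25° or 180° − 12.25° = 167.7°, so θ = 6.126° or 83.87°.
The smaller angle is 6.126°.

6.13°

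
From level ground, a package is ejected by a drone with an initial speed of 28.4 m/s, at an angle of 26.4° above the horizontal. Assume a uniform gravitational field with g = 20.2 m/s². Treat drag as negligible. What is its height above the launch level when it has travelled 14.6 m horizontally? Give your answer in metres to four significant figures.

Components: vₓ = 28.40 cos 26.4° = 25.44 m/s, v_y0 = 28.40 sin 26.4° = 12.63 m/s.
At x = 14.6 m, t = x/vₓ = 14.6/25.44 = 0.5739 s.
Height: y = v_y0 t − ½ g t² = 12.63 × 0.5739 − 10.10 × 0.5739² = 7.248 − 3.327 = 3.920 m.

3.920 m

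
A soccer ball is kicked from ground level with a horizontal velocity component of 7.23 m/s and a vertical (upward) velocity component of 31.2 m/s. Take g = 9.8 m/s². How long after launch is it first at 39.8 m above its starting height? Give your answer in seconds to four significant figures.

Set y = v_y0 t − ½ g t² = 39.8: 4.900 t² − 31.20 t + 39.8 = 0.
t = [31.20 ± √(31.20² − 2·9.80·39.8)] / 9.80 = (31.20 ± 13.91) / 9.80, so t = 1.765 s or t = 4.603 s.
The first (ascending) time is 1.765 s.

1.765 s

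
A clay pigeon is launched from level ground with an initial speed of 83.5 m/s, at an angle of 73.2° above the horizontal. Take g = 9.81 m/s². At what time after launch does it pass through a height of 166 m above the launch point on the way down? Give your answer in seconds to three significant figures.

13.9 s

Horizontal component vₓ = 83.50 cos 73.2° = 24.13 m/s; vertical v_y0 = 83.50 sin 73.2° = 79.94 m/s.
Require v_y0 t − ½ g t² = 166, i.e. 4.905 t² − 79.94 t + 166 = 0.
Quadratic formula: t = (79.94 ± √3132.9) / 9.81 = (79.94 ± 55.97) / 9.81 → t = 2.443 s or 13.85 s.
The descending-branch root is 13.85 s.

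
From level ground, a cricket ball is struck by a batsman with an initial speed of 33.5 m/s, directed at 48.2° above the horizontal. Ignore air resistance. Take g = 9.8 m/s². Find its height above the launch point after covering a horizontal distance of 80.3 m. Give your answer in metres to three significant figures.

26.4 m

Components: vₓ = 33.50 cos 48.2° = 22.33 m/s, v_y0 = 33.50 sin 48.2° = 24.97 m/s.
Time to reach x = 80.3 m: t = x/vₓ = 80.3/22.33 = 3.596 s.
Height: y = v_y0 t − ½ g t² = 24.97 × 3.596 − 4.900 × 3.596² = 89.81 − 63.37 = 26.44 m.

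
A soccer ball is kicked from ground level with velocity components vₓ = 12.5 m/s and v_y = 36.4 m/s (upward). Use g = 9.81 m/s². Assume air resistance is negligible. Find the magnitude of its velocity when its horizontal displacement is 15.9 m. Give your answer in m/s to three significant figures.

x = vₓ t ⇒ t = 15.9/12.50 = 1.272 s.
Vertical velocity there: v_y = v_y0 − g t = 36.40 − 9.81 × 1.272 = 23.92 m/s.
Speed: √(vₓ² + v_y²) = √(12.50² + 23.92²) = 26.99 m/s.

27.0 m/s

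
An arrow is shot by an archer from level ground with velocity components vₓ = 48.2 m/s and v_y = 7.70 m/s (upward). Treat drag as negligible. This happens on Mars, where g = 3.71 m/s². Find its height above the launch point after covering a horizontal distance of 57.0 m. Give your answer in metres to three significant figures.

6.51 m

x = vₓ t ⇒ t = 57.0/48.20 = 1.183 s.
Height: y = v_y0 t − ½ g t² = 7.700 × 1.183 − 1.855 × 1.183² = 9.106 − 2.594 = 6.512 m.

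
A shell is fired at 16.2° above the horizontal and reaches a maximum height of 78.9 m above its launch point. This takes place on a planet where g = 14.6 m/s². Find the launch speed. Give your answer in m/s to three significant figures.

172 m/s

At the peak v_y = 0, so v_y0 = √(2gH) = √(2 × 14.6 × 78.9) = 48.00 m/s.
v_y0 = v₀ sin θ ⇒ v₀ = 48.00 / sin 16.2° = 172.0 m/s.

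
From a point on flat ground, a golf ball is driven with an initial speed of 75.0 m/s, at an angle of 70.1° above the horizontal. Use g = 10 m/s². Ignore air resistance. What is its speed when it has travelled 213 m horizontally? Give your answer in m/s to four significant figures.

28.61 m/s

Components: vₓ = 75.00 cos 70.1° = 25.53 m/s, v_y0 = 75.00 sin 70.1° = 70.52 m/s.
Time to reach x = 213 m: t = x/vₓ = 213/25.53 = 8.344 s.
Vertical velocity there: v_y = v_y0 − g t = 70.52 − 10.0 × 8.344 = −12.91 m/s.
Speed: √(vₓ² + v_y²) = √(25.53² + 12.91²) = 28.61 m/s.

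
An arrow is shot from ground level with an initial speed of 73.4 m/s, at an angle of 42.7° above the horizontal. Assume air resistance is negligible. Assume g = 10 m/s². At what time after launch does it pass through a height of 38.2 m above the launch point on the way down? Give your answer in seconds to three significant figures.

9.12 s

Horizontal component vₓ = 73.40 cos 42.7° = 53.94 m/s; vertical v_y0 = 73.40 sin 42.7° = 49.78 m/s.
Require v_y0 t − ½ g t² = 38.2, i.e. 5.000 t² − 49.78 t + 38.2 = 0.
t = [49.78 ± √(49.78² − 2·10.0·38.2)] / 10.0 = (49.78 ± 41.40) / 10.0, so t = 0.8380 s or t = 9.117 s.
The descending-branch root is 9.117 s.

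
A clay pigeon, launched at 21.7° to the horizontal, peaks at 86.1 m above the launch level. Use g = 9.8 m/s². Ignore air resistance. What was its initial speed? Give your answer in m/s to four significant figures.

111.1 m/s

At the peak v_y = 0, so v_y0 = √(2gH) = √(2 × 9.80 × 86.1) = 41.08 m/s.
v_y0 = v₀ sin θ ⇒ v₀ = 41.08 / sin 21.7° = 111.1 m/s.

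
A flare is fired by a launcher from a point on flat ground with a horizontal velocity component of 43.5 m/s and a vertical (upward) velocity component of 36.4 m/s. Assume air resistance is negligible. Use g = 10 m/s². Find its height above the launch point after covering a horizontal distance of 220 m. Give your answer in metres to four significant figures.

56.20 m

At x = 220 m, t = x/vₓ = 220/43.50 = 5.057 s.
Height: y = v_y0 t − ½ g t² = 36.40 × 5.057 − 5.000 × 5.057² = 184.1 − 127.9 = 56.20 m.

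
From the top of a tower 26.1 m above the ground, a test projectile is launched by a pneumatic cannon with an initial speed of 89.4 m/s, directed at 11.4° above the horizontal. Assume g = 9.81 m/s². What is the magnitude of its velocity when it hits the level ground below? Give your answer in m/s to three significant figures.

Components: vₓ = 89.40 cos 11.4° = 87.64 m/s, v_y0 = 89.40 sin 11.4° = 17.67 m/s.
Vertical motion (up positive, ground at y = 0): 4.905 t² − (17.67) t − 26.1 = 0, so t = (17.67 + √(17.67² + 2·9.81·26.1)) / 9.81 = (17.67 + 28.71) / 9.81 = 4.728 s.
Vertical velocity at impact: v_y = v_y0 − g t = 17.67 − 9.81 × 4.728 = −28.71 m/s.
Speed: |v| = √(vₓ² + v_y²) = √(87.64² + 28.71²) = 92.22 m/s.

92.2 m/s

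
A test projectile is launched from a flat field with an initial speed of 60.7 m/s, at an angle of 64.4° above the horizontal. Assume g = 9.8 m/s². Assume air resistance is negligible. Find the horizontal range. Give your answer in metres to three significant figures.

Horizontal component vₓ = 60.70 cos 64.4° = 26.23 m/s; vertical v_y0 = 60.70 sin 64.4° = 54.74 m/s.
Flight time T = 2 v_y0 / g = 11.17 s.
Horizontal distance R = vₓ T = 26.23 × 11.17 = 293.0 m.

293 m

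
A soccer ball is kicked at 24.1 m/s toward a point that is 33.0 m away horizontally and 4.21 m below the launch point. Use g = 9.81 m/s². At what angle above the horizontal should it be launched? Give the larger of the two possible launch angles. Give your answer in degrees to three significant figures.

73.7°

Trajectory: y = x tanθ − g x² (1 + tan²θ)/(2v₀²). With x = 33.0, y = −4.21, v₀ = 24.1, g = 9.81:
9.197 tan²θ − 33.0 tanθ + (4.987) = 0.
tanθ = [33.0 ± √(33.0² − 4 × 9.197 × (4.987))] / (2 × 9.197) = (33.0 ± 30.09) / 18.39, giving tanθ = 0.1581 or 3.430.
θ = 8.983° or 73.75°; the larger is 73.75°.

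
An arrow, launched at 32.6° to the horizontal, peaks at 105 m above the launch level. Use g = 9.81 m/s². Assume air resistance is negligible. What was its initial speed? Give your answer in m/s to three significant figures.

At the peak v_y = 0, so v_y0 = √(2gH) = √(2 × 9.81 × 105) = 45.39 m/s.
v_y0 = v₀ sin θ ⇒ v₀ = 45.39 / sin 32.6° = 84.24 m/s.

84.2 m/s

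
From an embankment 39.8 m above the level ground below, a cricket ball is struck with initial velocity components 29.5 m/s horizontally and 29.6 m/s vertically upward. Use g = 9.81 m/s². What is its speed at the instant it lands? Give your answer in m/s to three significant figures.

Vertical motion (up positive, ground at y = 0): 4.905 t² − (29.60) t − 39.8 = 0, so t = (29.60 + √(29.60² + 2·9.81·39.8)) / 9.81 = (29.60 + 40.71) / 9.81 = 7.167 s.
Vertical velocity at impact: v_y = v_y0 − g t = 29.60 − 9.81 × 7.167 = −40.71 m/s.
Speed: |v| = √(vₓ² + v_y²) = √(29.50² + 40.71²) = 50.27 m/s.

50.3 m/s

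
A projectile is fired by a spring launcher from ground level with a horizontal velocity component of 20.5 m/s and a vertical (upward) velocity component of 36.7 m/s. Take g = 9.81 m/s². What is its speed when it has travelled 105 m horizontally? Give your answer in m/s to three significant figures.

24.6 m/s

At x = 105 m, t = x/vₓ = 105/20.50 = 5.122 s.
Vertical velocity there: v_y = v_y0 − g t = 36.70 − 9.81 × 5.122 = −13.55 m/s.
Speed: √(vₓ² + v_y²) = √(20.50² + 13.55²) = 24.57 m/s.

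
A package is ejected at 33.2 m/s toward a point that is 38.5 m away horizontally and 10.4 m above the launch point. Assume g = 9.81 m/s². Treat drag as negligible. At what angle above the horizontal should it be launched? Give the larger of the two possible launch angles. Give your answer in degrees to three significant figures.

Trajectory: y = x tanθ − g x² (1 + tan²θ)/(2v₀²). With x = 38.5, y = 10.4, v₀ = 33.2, g = 9.81:
6.596 tan²θ − 38.5 tanθ + (17.00) = 0.
tanθ = [38.5 ± √(38.5² − 4 × 6.596 × (17.00))] / (2 × 6.596) = (38.5 ± 32.15) / 13.19, giving tanθ = 0.4811 or 5.356.
θ = 25.69° or 79.42°; the larger is 79.42°.

79.4°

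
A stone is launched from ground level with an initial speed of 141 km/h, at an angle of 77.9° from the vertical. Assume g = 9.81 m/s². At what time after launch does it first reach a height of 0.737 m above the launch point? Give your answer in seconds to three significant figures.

0.0952 s

Convert: 141 km/h = 141/3.6 = 39.17 m/s.
Components: vₓ = 39.17 sin 77.9° = 38.30 m/s, v_y0 = 39.17 cos 77.9° = 8.210 m/s.
Set y = v_y0 t − ½ g t² = 0.737: 4.905 t² − 8.210 t + 0.737 = 0.
Quadratic formula: t = (8.210 ± √52.945) / 9.81 = (8.210 ± 7.276) / 9.81 → t = 0.09518 s or 1.579 s.
The first (ascending) time is 0.09518 s.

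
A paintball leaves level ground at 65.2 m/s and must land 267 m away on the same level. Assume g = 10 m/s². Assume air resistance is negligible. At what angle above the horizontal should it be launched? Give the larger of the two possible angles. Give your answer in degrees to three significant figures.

70.5°

R = v₀² sin 2θ / g gives sin 2θ = gR/v₀² = 10.0·267/65.2² = 0.6281.
2θ = 38.91° or 180° − 38.91° = 141.1°, so θ = 19.45° or 70.55°.
The larger angle is 70.55°.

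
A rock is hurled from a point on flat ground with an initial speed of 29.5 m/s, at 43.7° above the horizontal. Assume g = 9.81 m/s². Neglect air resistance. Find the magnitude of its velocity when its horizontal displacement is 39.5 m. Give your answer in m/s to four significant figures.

21.44 m/s

Horizontal component vₓ = 29.50 cos 43.7° = 21.33 m/s; vertical v_y0 = 29.50 sin 43.7° = 20.38 m/s.
x = vₓ t ⇒ t = 39.5/21.33 = 1.852 s.
Vertical velocity there: v_y = v_y0 − g t = 20.38 − 9.81 × 1.852 = 2.212 m/s.
Speed: √(vₓ² + v_y²) = √(21.33² + 2.212²) = 21.44 m/s.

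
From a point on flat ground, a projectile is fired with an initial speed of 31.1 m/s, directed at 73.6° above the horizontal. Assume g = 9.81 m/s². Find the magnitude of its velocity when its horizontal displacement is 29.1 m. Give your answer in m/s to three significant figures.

9.18 m/s

Resolve: vₓ = 31.10 cos 73.6° = 8.781 m/s and v_y0 = 31.10 sin 73.6° = 29.83 m/s.
x = vₓ t ⇒ t = 29.1/8.781 = 3.314 s.
Vertical velocity there: v_y = v_y0 − g t = 29.83 − 9.81 × 3.314 = −2.676 m/s.
Speed: √(vₓ² + v_y²) = √(8.781² + 2.676²) = 9.180 m/s.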